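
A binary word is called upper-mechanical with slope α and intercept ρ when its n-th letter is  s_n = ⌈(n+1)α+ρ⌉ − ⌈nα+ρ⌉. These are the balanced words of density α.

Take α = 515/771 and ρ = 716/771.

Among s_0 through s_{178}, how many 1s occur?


#1s = Σ_{n=0}^{178} s_n = Σ_{n=0}^{178} (⌈(n+1)α+ρ⌉ − ⌈nα+ρ⌉)
the sum telescopes: every ⌈nα+ρ⌉ with 0 < n < 179 appears once with + and once with −, leaving ⌈179α+ρ⌉ − ⌈0·α+ρ⌉
179α + ρ = (179·515 + 716) / 771 = 92901/771
ρ = 716/771
⌈92901/771⌉ = 121,  ⌈716/771⌉ = 1
#1s = 121 − 1 = 120

120


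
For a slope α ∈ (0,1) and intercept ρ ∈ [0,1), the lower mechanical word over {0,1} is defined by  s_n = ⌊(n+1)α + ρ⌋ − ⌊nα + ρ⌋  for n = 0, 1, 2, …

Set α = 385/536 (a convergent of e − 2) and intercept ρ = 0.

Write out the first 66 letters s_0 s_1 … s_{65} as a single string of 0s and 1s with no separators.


n=0: ⌊(1·385)/536⌋ − ⌊(0·385)/536⌋ = ⌊385/536⌋ − ⌊0/536⌋ = 0 − 0 = 0
n=1: ⌊(2·385)/536⌋ − ⌊(1·385)/536⌋ = ⌊770/536⌋ − ⌊385/536⌋ = 1 − 0 = 1
n=2: ⌊(3·385)/536⌋ − ⌊(2·385)/536⌋ = ⌊1155/536⌋ − ⌊770/536⌋ = 2 − 1 = 1
n=3: ⌊(4·385)/536⌋ − ⌊(3·385)/536⌋ = ⌊1540/536⌋ − ⌊1155/536⌋ = 2 − 2 = 0
n=4: ⌊(5·385)/536⌋ − ⌊(4·385)/536⌋ = ⌊1925/536⌋ − ⌊1540/536⌋ = 3 − 2 = 1
n=5: ⌊(6·385)/536⌋ − ⌊(5·385)/536⌋ = ⌊2310/536⌋ − ⌊1925/536⌋ = 4 − 3 = 1
n=6: ⌊(7·385)/536⌋ − ⌊(6·385)/536⌋ = ⌊2695/536⌋ − ⌊2310/536⌋ = 5 − 4 = 1
n=7: ⌊(8·385)/536⌋ − ⌊(7·385)/536⌋ = ⌊3080/536⌋ − ⌊2695/536⌋ = 5 − 5 = 0
n=8: ⌊(9·385)/536⌋ − ⌊(8·385)/536⌋ = ⌊3465/536⌋ − ⌊3080/536⌋ = 6 − 5 = 1
n=9: ⌊(10·385)/536⌋ − ⌊(9·385)/536⌋ = ⌊3850/536⌋ − ⌊3465/536⌋ = 7 − 6 = 1
n=10: ⌊(11·385)/536⌋ − ⌊(10·385)/536⌋ = ⌊4235/536⌋ − ⌊3850/536⌋ = 7 − 7 = 0
n=11: ⌊(12·385)/536⌋ − ⌊(11·385)/536⌋ = ⌊4620/536⌋ − ⌊4235/536⌋ = 8 − 7 = 1
n=12: ⌊(13·385)/536⌋ − ⌊(12·385)/536⌋ = ⌊5005/536⌋ − ⌊4620/536⌋ = 9 − 8 = 1
n=13: ⌊(14·385)/536⌋ − ⌊(13·385)/536⌋ = ⌊5390/536⌋ − ⌊5005/536⌋ = 10 − 9 = 1
n=14: ⌊(15·385)/536⌋ − ⌊(14·385)/536⌋ = ⌊5775/536⌋ − ⌊5390/536⌋ = 10 − 10 = 0
n=15: ⌊(16·385)/536⌋ − ⌊(15·385)/536⌋ = ⌊6160/536⌋ − ⌊5775/536⌋ = 11 − 10 = 1
n=16: ⌊(17·385)/536⌋ − ⌊(16·385)/536⌋ = ⌊6545/536⌋ − ⌊6160/536⌋ = 12 − 11 = 1
n=17: ⌊(18·385)/536⌋ − ⌊(17·385)/536⌋ = ⌊6930/536⌋ − ⌊6545/536⌋ = 12 − 12 = 0
n=18: ⌊(19·385)/536⌋ − ⌊(18·385)/536⌋ = ⌊7315/536⌋ − ⌊6930/536⌋ = 13 − 12 = 1
n=19: ⌊(20·385)/536⌋ − ⌊(19·385)/536⌋ = ⌊7700/536⌋ − ⌊7315/536⌋ = 14 − 13 = 1
n=20: ⌊(21·385)/536⌋ − ⌊(20·385)/536⌋ = ⌊8085/536⌋ − ⌊7700/536⌋ = 15 − 14 = 1
n=21: ⌊(22·385)/536⌋ − ⌊(21·385)/536⌋ = ⌊8470/536⌋ − ⌊8085/536⌋ = 15 − 15 = 0
n=22: ⌊(23·385)/536⌋ − ⌊(22·385)/536⌋ = ⌊8855/536⌋ − ⌊8470/536⌋ = 16 − 15 = 1
n=23: ⌊(24·385)/536⌋ − ⌊(23·385)/536⌋ = ⌊9240/536⌋ − ⌊8855/536⌋ = 17 − 16 = 1
n=24: ⌊(25·385)/536⌋ − ⌊(24·385)/536⌋ = ⌊9625/536⌋ − ⌊9240/536⌋ = 17 − 17 = 0
n=25: ⌊(26·385)/536⌋ − ⌊(25·385)/536⌋ = ⌊10010/536⌋ − ⌊9625/536⌋ = 18 − 17 = 1
n=26: ⌊(27·385)/536⌋ − ⌊(26·385)/536⌋ = ⌊10395/536⌋ − ⌊10010/536⌋ = 19 − 18 = 1
n=27: ⌊(28·385)/536⌋ − ⌊(27·385)/536⌋ = ⌊10780/536⌋ − ⌊10395/536⌋ = 20 − 19 = 1
n=28: ⌊(29·385)/536⌋ − ⌊(28·385)/536⌋ = ⌊11165/536⌋ − ⌊10780/536⌋ = 20 − 20 = 0
n=29: ⌊(30·385)/536⌋ − ⌊(29·385)/536⌋ = ⌊11550/536⌋ − ⌊11165/536⌋ = 21 − 20 = 1
n=30: ⌊(31·385)/536⌋ − ⌊(30·385)/536⌋ = ⌊11935/536⌋ − ⌊11550/536⌋ = 22 − 21 = 1
n=31: ⌊(32·385)/536⌋ − ⌊(31·385)/536⌋ = ⌊12320/536⌋ − ⌊11935/536⌋ = 22 − 22 = 0
n=32: ⌊(33·385)/536⌋ − ⌊(32·385)/536⌋ = ⌊12705/536⌋ − ⌊12320/536⌋ = 23 − 22 = 1
n=33: ⌊(34·385)/536⌋ − ⌊(33·385)/536⌋ = ⌊13090/536⌋ − ⌊12705/536⌋ = 24 − 23 = 1
n=34: ⌊(35·385)/536⌋ − ⌊(34·385)/536⌋ = ⌊13475/536⌋ − ⌊13090/536⌋ = 25 − 24 = 1
n=35: ⌊(36·385)/536⌋ − ⌊(35·385)/536⌋ = ⌊13860/536⌋ − ⌊13475/536⌋ = 25 − 25 = 0
n=36: ⌊(37·385)/536⌋ − ⌊(36·385)/536⌋ = ⌊14245/536⌋ − ⌊13860/536⌋ = 26 − 25 = 1
n=37: ⌊(38·385)/536⌋ − ⌊(37·385)/536⌋ = ⌊14630/536⌋ − ⌊14245/536⌋ = 27 − 26 = 1
n=38: ⌊(39·385)/536⌋ − ⌊(38·385)/536⌋ = ⌊15015/536⌋ − ⌊14630/536⌋ = 28 − 27 = 1
n=39: ⌊(40·385)/536⌋ − ⌊(39·385)/536⌋ = ⌊15400/536⌋ − ⌊15015/536⌋ = 28 − 28 = 0
n=40: ⌊(41·385)/536⌋ − ⌊(40·385)/536⌋ = ⌊15785/536⌋ − ⌊15400/536⌋ = 29 − 28 = 1
n=41: ⌊(42·385)/536⌋ − ⌊(41·385)/536⌋ = ⌊16170/536⌋ − ⌊15785/536⌋ = 30 − 29 = 1
n=42: ⌊(43·385)/536⌋ − ⌊(42·385)/536⌋ = ⌊16555/536⌋ − ⌊16170/536⌋ = 30 − 30 = 0
n=43: ⌊(44·385)/536⌋ − ⌊(43·385)/536⌋ = ⌊16940/536⌋ − ⌊16555/536⌋ = 31 − 30 = 1
n=44: ⌊(45·385)/536⌋ − ⌊(44·385)/536⌋ = ⌊17325/536⌋ − ⌊16940/536⌋ = 32 − 31 = 1
n=45: ⌊(46·385)/536⌋ − ⌊(45·385)/536⌋ = ⌊17710/536⌋ − ⌊17325/536⌋ = 33 − 32 = 1
n=46: ⌊(47·385)/536⌋ − ⌊(46·385)/536⌋ = ⌊18095/536⌋ − ⌊17710/536⌋ = 33 − 33 = 0
n=47: ⌊(48·385)/536⌋ − ⌊(47·385)/536⌋ = ⌊18480/536⌋ − ⌊18095/536⌋ = 34 − 33 = 1
n=48: ⌊(49·385)/536⌋ − ⌊(48·385)/536⌋ = ⌊18865/536⌋ − ⌊18480/536⌋ = 35 − 34 = 1
n=49: ⌊(50·385)/536⌋ − ⌊(49·385)/536⌋ = ⌊19250/536⌋ − ⌊18865/536⌋ = 35 − 35 = 0
n=50: ⌊(51·385)/536⌋ − ⌊(50·385)/536⌋ = ⌊19635/536⌋ − ⌊19250/536⌋ = 36 − 35 = 1
n=51: ⌊(52·385)/536⌋ − ⌊(51·385)/536⌋ = ⌊20020/536⌋ − ⌊19635/536⌋ = 37 − 36 = 1
n=52: ⌊(53·385)/536⌋ − ⌊(52·385)/536⌋ = ⌊20405/536⌋ − ⌊20020/536⌋ = 38 − 37 = 1
n=53: ⌊(54·385)/536⌋ − ⌊(53·385)/536⌋ = ⌊20790/536⌋ − ⌊20405/536⌋ = 38 − 38 = 0
n=54: ⌊(55·385)/536⌋ − ⌊(54·385)/536⌋ = ⌊21175/536⌋ − ⌊20790/536⌋ = 39 − 38 = 1
n=55: ⌊(56·385)/536⌋ − ⌊(55·385)/536⌋ = ⌊21560/536⌋ − ⌊21175/536⌋ = 40 − 39 = 1
n=56: ⌊(57·385)/536⌋ − ⌊(56·385)/536⌋ = ⌊21945/536⌋ − ⌊21560/536⌋ = 40 − 40 = 0
n=57: ⌊(58·385)/536⌋ − ⌊(57·385)/536⌋ = ⌊22330/536⌋ − ⌊21945/536⌋ = 41 − 40 = 1
n=58: ⌊(59·385)/536⌋ − ⌊(58·385)/536⌋ = ⌊22715/536⌋ − ⌊22330/536⌋ = 42 − 41 = 1
n=59: ⌊(60·385)/536⌋ − ⌊(59·385)/536⌋ = ⌊23100/536⌋ − ⌊22715/536⌋ = 43 − 42 = 1
n=60: ⌊(61·385)/536⌋ − ⌊(60·385)/536⌋ = ⌊23485/536⌋ − ⌊23100/536⌋ = 43 − 43 = 0
n=61: ⌊(62·385)/536⌋ − ⌊(61·385)/536⌋ = ⌊23870/536⌋ − ⌊23485/536⌋ = 44 − 43 = 1
n=62: ⌊(63·385)/536⌋ − ⌊(62·385)/536⌋ = ⌊24255/536⌋ − ⌊23870/536⌋ = 45 − 44 = 1
n=63: ⌊(64·385)/536⌋ − ⌊(63·385)/536⌋ = ⌊24640/536⌋ − ⌊24255/536⌋ = 45 − 45 = 0
n=64: ⌊(65·385)/536⌋ − ⌊(64·385)/536⌋ = ⌊25025/536⌋ − ⌊24640/536⌋ = 46 − 45 = 1
n=65: ⌊(66·385)/536⌋ − ⌊(65·385)/536⌋ = ⌊25410/536⌋ − ⌊25025/536⌋ = 47 − 46 = 1

011011101101110110111011011101101110111011011101101110110111011011


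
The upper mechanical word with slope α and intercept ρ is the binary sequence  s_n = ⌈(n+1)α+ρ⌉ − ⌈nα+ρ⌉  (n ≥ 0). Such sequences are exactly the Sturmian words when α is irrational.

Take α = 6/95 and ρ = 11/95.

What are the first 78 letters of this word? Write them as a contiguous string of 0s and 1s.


n=0: ⌈(1·6+11)/95⌉ − ⌈(0·6+11)/95⌉ = ⌈17/95⌉ − ⌈11/95⌉ = 1 − 1 = 0
n=1: ⌈(2·6+11)/95⌉ − ⌈(1·6+11)/95⌉ = ⌈23/95⌉ − ⌈17/95⌉ = 1 − 1 = 0
n=2: ⌈(3·6+11)/95⌉ − ⌈(2·6+11)/95⌉ = ⌈29/95⌉ − ⌈23/95⌉ = 1 − 1 = 0
n=3: ⌈(4·6+11)/95⌉ − ⌈(3·6+11)/95⌉ = ⌈35/95⌉ − ⌈29/95⌉ = 1 − 1 = 0
n=4: ⌈(5·6+11)/95⌉ − ⌈(4·6+11)/95⌉ = ⌈41/95⌉ − ⌈35/95⌉ = 1 − 1 = 0
n=5: ⌈(6·6+11)/95⌉ − ⌈(5·6+11)/95⌉ = ⌈47/95⌉ − ⌈41/95⌉ = 1 − 1 = 0
n=6: ⌈(7·6+11)/95⌉ − ⌈(6·6+11)/95⌉ = ⌈53/95⌉ − ⌈47/95⌉ = 1 − 1 = 0
n=7: ⌈(8·6+11)/95⌉ − ⌈(7·6+11)/95⌉ = ⌈59/95⌉ − ⌈53/95⌉ = 1 − 1 = 0
n=8: ⌈(9·6+11)/95⌉ − ⌈(8·6+11)/95⌉ = ⌈65/95⌉ − ⌈59/95⌉ = 1 − 1 = 0
n=9: ⌈(10·6+11)/95⌉ − ⌈(9·6+11)/95⌉ = ⌈71/95⌉ − ⌈65/95⌉ = 1 − 1 = 0
n=10: ⌈(11·6+11)/95⌉ − ⌈(10·6+11)/95⌉ = ⌈77/95⌉ − ⌈71/95⌉ = 1 − 1 = 0
n=11: ⌈(12·6+11)/95⌉ − ⌈(11·6+11)/95⌉ = ⌈83/95⌉ − ⌈77/95⌉ = 1 − 1 = 0
n=12: ⌈(13·6+11)/95⌉ − ⌈(12·6+11)/95⌉ = ⌈89/95⌉ − ⌈83/95⌉ = 1 − 1 = 0
n=13: ⌈(14·6+11)/95⌉ − ⌈(13·6+11)/95⌉ = ⌈95/95⌉ − ⌈89/95⌉ = 1 − 1 = 0
n=14: ⌈(15·6+11)/95⌉ − ⌈(14·6+11)/95⌉ = ⌈101/95⌉ − ⌈95/95⌉ = 2 − 1 = 1
n=15: ⌈(16·6+11)/95⌉ − ⌈(15·6+11)/95⌉ = ⌈107/95⌉ − ⌈101/95⌉ = 2 − 2 = 0
n=16: ⌈(17·6+11)/95⌉ − ⌈(16·6+11)/95⌉ = ⌈113/95⌉ − ⌈107/95⌉ = 2 − 2 = 0
n=17: ⌈(18·6+11)/95⌉ − ⌈(17·6+11)/95⌉ = ⌈119/95⌉ − ⌈113/95⌉ = 2 − 2 = 0
n=18: ⌈(19·6+11)/95⌉ − ⌈(18·6+11)/95⌉ = ⌈125/95⌉ − ⌈119/95⌉ = 2 − 2 = 0
n=19: ⌈(20·6+11)/95⌉ − ⌈(19·6+11)/95⌉ = ⌈131/95⌉ − ⌈125/95⌉ = 2 − 2 = 0
n=20: ⌈(21·6+11)/95⌉ − ⌈(20·6+11)/95⌉ = ⌈137/95⌉ − ⌈131/95⌉ = 2 − 2 = 0
n=21: ⌈(22·6+11)/95⌉ − ⌈(21·6+11)/95⌉ = ⌈143/95⌉ − ⌈137/95⌉ = 2 − 2 = 0
n=22: ⌈(23·6+11)/95⌉ − ⌈(22·6+11)/95⌉ = ⌈149/95⌉ − ⌈143/95⌉ = 2 − 2 = 0
n=23: ⌈(24·6+11)/95⌉ − ⌈(23·6+11)/95⌉ = ⌈155/95⌉ − ⌈149/95⌉ = 2 − 2 = 0
n=24: ⌈(25·6+11)/95⌉ − ⌈(24·6+11)/95⌉ = ⌈161/95⌉ − ⌈155/95⌉ = 2 − 2 = 0
n=25: ⌈(26·6+11)/95⌉ − ⌈(25·6+11)/95⌉ = ⌈167/95⌉ − ⌈161/95⌉ = 2 − 2 = 0
n=26: ⌈(27·6+11)/95⌉ − ⌈(26·6+11)/95⌉ = ⌈173/95⌉ − ⌈167/95⌉ = 2 − 2 = 0
n=27: ⌈(28·6+11)/95⌉ − ⌈(27·6+11)/95⌉ = ⌈179/95⌉ − ⌈173/95⌉ = 2 − 2 = 0
n=28: ⌈(29·6+11)/95⌉ − ⌈(28·6+11)/95⌉ = ⌈185/95⌉ − ⌈179/95⌉ = 2 − 2 = 0
n=29: ⌈(30·6+11)/95⌉ − ⌈(29·6+11)/95⌉ = ⌈191/95⌉ − ⌈185/95⌉ = 3 − 2 = 1
n=30: ⌈(31·6+11)/95⌉ − ⌈(30·6+11)/95⌉ = ⌈197/95⌉ − ⌈191/95⌉ = 3 − 3 = 0
n=31: ⌈(32·6+11)/95⌉ − ⌈(31·6+11)/95⌉ = ⌈203/95⌉ − ⌈197/95⌉ = 3 − 3 = 0
n=32: ⌈(33·6+11)/95⌉ − ⌈(32·6+11)/95⌉ = ⌈209/95⌉ − ⌈203/95⌉ = 3 − 3 = 0
n=33: ⌈(34·6+11)/95⌉ − ⌈(33·6+11)/95⌉ = ⌈215/95⌉ − ⌈209/95⌉ = 3 − 3 = 0
n=34: ⌈(35·6+11)/95⌉ − ⌈(34·6+11)/95⌉ = ⌈221/95⌉ − ⌈215/95⌉ = 3 − 3 = 0
n=35: ⌈(36·6+11)/95⌉ − ⌈(35·6+11)/95⌉ = ⌈227/95⌉ − ⌈221/95⌉ = 3 − 3 = 0
n=36: ⌈(37·6+11)/95⌉ − ⌈(36·6+11)/95⌉ = ⌈233/95⌉ − ⌈227/95⌉ = 3 − 3 = 0
n=37: ⌈(38·6+11)/95⌉ − ⌈(37·6+11)/95⌉ = ⌈239/95⌉ − ⌈233/95⌉ = 3 − 3 = 0
n=38: ⌈(39·6+11)/95⌉ − ⌈(38·6+11)/95⌉ = ⌈245/95⌉ − ⌈239/95⌉ = 3 − 3 = 0
n=39: ⌈(40·6+11)/95⌉ − ⌈(39·6+11)/95⌉ = ⌈251/95⌉ − ⌈245/95⌉ = 3 − 3 = 0
n=40: ⌈(41·6+11)/95⌉ − ⌈(40·6+11)/95⌉ = ⌈257/95⌉ − ⌈251/95⌉ = 3 − 3 = 0
n=41: ⌈(42·6+11)/95⌉ − ⌈(41·6+11)/95⌉ = ⌈263/95⌉ − ⌈257/95⌉ = 3 − 3 = 0
n=42: ⌈(43·6+11)/95⌉ − ⌈(42·6+11)/95⌉ = ⌈269/95⌉ − ⌈263/95⌉ = 3 − 3 = 0
n=43: ⌈(44·6+11)/95⌉ − ⌈(43·6+11)/95⌉ = ⌈275/95⌉ − ⌈269/95⌉ = 3 − 3 = 0
n=44: ⌈(45·6+11)/95⌉ − ⌈(44·6+11)/95⌉ = ⌈281/95⌉ − ⌈275/95⌉ = 3 − 3 = 0
n=45: ⌈(46·6+11)/95⌉ − ⌈(45·6+11)/95⌉ = ⌈287/95⌉ − ⌈281/95⌉ = 4 − 3 = 1
n=46: ⌈(47·6+11)/95⌉ − ⌈(46·6+11)/95⌉ = ⌈293/95⌉ − ⌈287/95⌉ = 4 − 4 = 0
n=47: ⌈(48·6+11)/95⌉ − ⌈(47·6+11)/95⌉ = ⌈299/95⌉ − ⌈293/95⌉ = 4 − 4 = 0
n=48: ⌈(49·6+11)/95⌉ − ⌈(48·6+11)/95⌉ = ⌈305/95⌉ − ⌈299/95⌉ = 4 − 4 = 0
n=49: ⌈(50·6+11)/95⌉ − ⌈(49·6+11)/95⌉ = ⌈311/95⌉ − ⌈305/95⌉ = 4 − 4 = 0
n=50: ⌈(51·6+11)/95⌉ − ⌈(50·6+11)/95⌉ = ⌈317/95⌉ − ⌈311/95⌉ = 4 − 4 = 0
n=51: ⌈(52·6+11)/95⌉ − ⌈(51·6+11)/95⌉ = ⌈323/95⌉ − ⌈317/95⌉ = 4 − 4 = 0
n=52: ⌈(53·6+11)/95⌉ − ⌈(52·6+11)/95⌉ = ⌈329/95⌉ − ⌈323/95⌉ = 4 − 4 = 0
n=53: ⌈(54·6+11)/95⌉ − ⌈(53·6+11)/95⌉ = ⌈335/95⌉ − ⌈329/95⌉ = 4 − 4 = 0
n=54: ⌈(55·6+11)/95⌉ − ⌈(54·6+11)/95⌉ = ⌈341/95⌉ − ⌈335/95⌉ = 4 − 4 = 0
n=55: ⌈(56·6+11)/95⌉ − ⌈(55·6+11)/95⌉ = ⌈347/95⌉ − ⌈341/95⌉ = 4 − 4 = 0
n=56: ⌈(57·6+11)/95⌉ − ⌈(56·6+11)/95⌉ = ⌈353/95⌉ − ⌈347/95⌉ = 4 − 4 = 0
n=57: ⌈(58·6+11)/95⌉ − ⌈(57·6+11)/95⌉ = ⌈359/95⌉ − ⌈353/95⌉ = 4 − 4 = 0
n=58: ⌈(59·6+11)/95⌉ − ⌈(58·6+11)/95⌉ = ⌈365/95⌉ − ⌈359/95⌉ = 4 − 4 = 0
n=59: ⌈(60·6+11)/95⌉ − ⌈(59·6+11)/95⌉ = ⌈371/95⌉ − ⌈365/95⌉ = 4 − 4 = 0
n=60: ⌈(61·6+11)/95⌉ − ⌈(60·6+11)/95⌉ = ⌈377/95⌉ − ⌈371/95⌉ = 4 − 4 = 0
n=61: ⌈(62·6+11)/95⌉ − ⌈(61·6+11)/95⌉ = ⌈383/95⌉ − ⌈377/95⌉ = 5 − 4 = 1
n=62: ⌈(63·6+11)/95⌉ − ⌈(62·6+11)/95⌉ = ⌈389/95⌉ − ⌈383/95⌉ = 5 − 5 = 0
n=63: ⌈(64·6+11)/95⌉ − ⌈(63·6+11)/95⌉ = ⌈395/95⌉ − ⌈389/95⌉ = 5 − 5 = 0
n=64: ⌈(65·6+11)/95⌉ − ⌈(64·6+11)/95⌉ = ⌈401/95⌉ − ⌈395/95⌉ = 5 − 5 = 0
n=65: ⌈(66·6+11)/95⌉ − ⌈(65·6+11)/95⌉ = ⌈407/95⌉ − ⌈401/95⌉ = 5 − 5 = 0
n=66: ⌈(67·6+11)/95⌉ − ⌈(66·6+11)/95⌉ = ⌈413/95⌉ − ⌈407/95⌉ = 5 − 5 = 0
n=67: ⌈(68·6+11)/95⌉ − ⌈(67·6+11)/95⌉ = ⌈419/95⌉ − ⌈413/95⌉ = 5 − 5 = 0
n=68: ⌈(69·6+11)/95⌉ − ⌈(68·6+11)/95⌉ = ⌈425/95⌉ − ⌈419/95⌉ = 5 − 5 = 0
n=69: ⌈(70·6+11)/95⌉ − ⌈(69·6+11)/95⌉ = ⌈431/95⌉ − ⌈425/95⌉ = 5 − 5 = 0
n=70: ⌈(71·6+11)/95⌉ − ⌈(70·6+11)/95⌉ = ⌈437/95⌉ − ⌈431/95⌉ = 5 − 5 = 0
n=71: ⌈(72·6+11)/95⌉ − ⌈(71·6+11)/95⌉ = ⌈443/95⌉ − ⌈437/95⌉ = 5 − 5 = 0
n=72: ⌈(73·6+11)/95⌉ − ⌈(72·6+11)/95⌉ = ⌈449/95⌉ − ⌈443/95⌉ = 5 − 5 = 0
n=73: ⌈(74·6+11)/95⌉ − ⌈(73·6+11)/95⌉ = ⌈455/95⌉ − ⌈449/95⌉ = 5 − 5 = 0
n=74: ⌈(75·6+11)/95⌉ − ⌈(74·6+11)/95⌉ = ⌈461/95⌉ − ⌈455/95⌉ = 5 − 5 = 0
n=75: ⌈(76·6+11)/95⌉ − ⌈(75·6+11)/95⌉ = ⌈467/95⌉ − ⌈461/95⌉ = 5 − 5 = 0
n=76: ⌈(77·6+11)/95⌉ − ⌈(76·6+11)/95⌉ = ⌈473/95⌉ − ⌈467/95⌉ = 5 − 5 = 0
n=77: ⌈(78·6+11)/95⌉ − ⌈(77·6+11)/95⌉ = ⌈479/95⌉ − ⌈473/95⌉ = 6 − 5 = 1

000000000000001000000000000001000000000000000100000000000000010000000000000001


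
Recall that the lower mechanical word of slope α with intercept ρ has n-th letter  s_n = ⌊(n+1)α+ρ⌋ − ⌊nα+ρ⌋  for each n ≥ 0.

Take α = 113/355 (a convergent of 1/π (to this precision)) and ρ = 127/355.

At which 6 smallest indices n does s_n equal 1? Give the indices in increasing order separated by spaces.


2 5 8 11 14 17

n=0: ⌊240/355⌋−⌊127/355⌋ = 0−0 = 0
n=1: ⌊353/355⌋−⌊240/355⌋ = 0−0 = 0
n=2: ⌊466/355⌋−⌊353/355⌋ = 1−0 = 1  ← one
n=3: ⌊579/355⌋−⌊466/355⌋ = 1−1 = 0
n=4: ⌊692/355⌋−⌊579/355⌋ = 1−1 = 0
n=5: ⌊805/355⌋−⌊692/355⌋ = 2−1 = 1  ← one
n=6: ⌊918/355⌋−⌊805/355⌋ = 2−2 = 0
n=7: ⌊1031/355⌋−⌊918/355⌋ = 2−2 = 0
n=8: ⌊1144/355⌋−⌊1031/355⌋ = 3−2 = 1  ← one
n=9: ⌊1257/355⌋−⌊1144/355⌋ = 3−3 = 0
n=10: ⌊1370/355⌋−⌊1257/355⌋ = 3−3 = 0
n=11: ⌊1483/355⌋−⌊1370/355⌋ = 4−3 = 1  ← one
n=12: ⌊1596/355⌋−⌊1483/355⌋ = 4−4 = 0
n=13: ⌊1709/355⌋−⌊1596/355⌋ = 4−4 = 0
n=14: ⌊1822/355⌋−⌊1709/355⌋ = 5−4 = 1  ← one
n=15: ⌊1935/355⌋−⌊1822/355⌋ = 5−5 = 0
n=16: ⌊2048/355⌋−⌊1935/355⌋ = 5−5 = 0
n=17: ⌊2161/355⌋−⌊2048/355⌋ = 6−5 = 1  ← one
positions of the first 6 ones: 2 5 8 11 14 17


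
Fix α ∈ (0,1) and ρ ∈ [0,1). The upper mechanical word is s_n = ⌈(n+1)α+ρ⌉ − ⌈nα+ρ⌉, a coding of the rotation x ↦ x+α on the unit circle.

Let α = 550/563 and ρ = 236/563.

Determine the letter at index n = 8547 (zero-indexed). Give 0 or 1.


1

(n+1)α + ρ = (8548·550 + 236) / 563 = 4701636/563
nα + ρ     = (8547·550 + 236) / 563 = 4701086/563
⌈4701636/563⌉ = 8352,  ⌈4701086/563⌉ = 8351
s_{8547} = 8352 − 8351 = 1


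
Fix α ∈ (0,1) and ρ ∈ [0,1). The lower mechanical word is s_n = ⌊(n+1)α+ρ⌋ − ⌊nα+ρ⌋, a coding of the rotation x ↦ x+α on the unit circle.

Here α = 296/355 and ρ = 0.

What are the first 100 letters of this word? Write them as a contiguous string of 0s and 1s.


n=0: ⌊(1·296)/355⌋ − ⌊(0·296)/355⌋ = ⌊296/355⌋ − ⌊0/355⌋ = 0 − 0 = 0
n=1: ⌊(2·296)/355⌋ − ⌊(1·296)/355⌋ = ⌊592/355⌋ − ⌊296/355⌋ = 1 − 0 = 1
n=2: ⌊(3·296)/355⌋ − ⌊(2·296)/355⌋ = ⌊888/355⌋ − ⌊592/355⌋ = 2 − 1 = 1
n=3: ⌊(4·296)/355⌋ − ⌊(3·296)/355⌋ = ⌊1184/355⌋ − ⌊888/355⌋ = 3 − 2 = 1
n=4: ⌊(5·296)/355⌋ − ⌊(4·296)/355⌋ = ⌊1480/355⌋ − ⌊1184/355⌋ = 4 − 3 = 1
n=5: ⌊(6·296)/355⌋ − ⌊(5·296)/355⌋ = ⌊1776/355⌋ − ⌊1480/355⌋ = 5 − 4 = 1
n=6: ⌊(7·296)/355⌋ − ⌊(6·296)/355⌋ = ⌊2072/355⌋ − ⌊1776/355⌋ = 5 − 5 = 0
n=7: ⌊(8·296)/355⌋ − ⌊(7·296)/355⌋ = ⌊2368/355⌋ − ⌊2072/355⌋ = 6 − 5 = 1
n=8: ⌊(9·296)/355⌋ − ⌊(8·296)/355⌋ = ⌊2664/355⌋ − ⌊2368/355⌋ = 7 − 6 = 1
n=9: ⌊(10·296)/355⌋ − ⌊(9·296)/355⌋ = ⌊2960/355⌋ − ⌊2664/355⌋ = 8 − 7 = 1
n=10: ⌊(11·296)/355⌋ − ⌊(10·296)/355⌋ = ⌊3256/355⌋ − ⌊2960/355⌋ = 9 − 8 = 1
n=11: ⌊(12·296)/355⌋ − ⌊(11·296)/355⌋ = ⌊3552/355⌋ − ⌊3256/355⌋ = 10 − 9 = 1
n=12: ⌊(13·296)/355⌋ − ⌊(12·296)/355⌋ = ⌊3848/355⌋ − ⌊3552/355⌋ = 10 − 10 = 0
n=13: ⌊(14·296)/355⌋ − ⌊(13·296)/355⌋ = ⌊4144/355⌋ − ⌊3848/355⌋ = 11 − 10 = 1
n=14: ⌊(15·296)/355⌋ − ⌊(14·296)/355⌋ = ⌊4440/355⌋ − ⌊4144/355⌋ = 12 − 11 = 1
n=15: ⌊(16·296)/355⌋ − ⌊(15·296)/355⌋ = ⌊4736/355⌋ − ⌊4440/355⌋ = 13 − 12 = 1
n=16: ⌊(17·296)/355⌋ − ⌊(16·296)/355⌋ = ⌊5032/355⌋ − ⌊4736/355⌋ = 14 − 13 = 1
n=17: ⌊(18·296)/355⌋ − ⌊(17·296)/355⌋ = ⌊5328/355⌋ − ⌊5032/355⌋ = 15 − 14 = 1
n=18: ⌊(19·296)/355⌋ − ⌊(18·296)/355⌋ = ⌊5624/355⌋ − ⌊5328/355⌋ = 15 − 15 = 0
n=19: ⌊(20·296)/355⌋ − ⌊(19·296)/355⌋ = ⌊5920/355⌋ − ⌊5624/355⌋ = 16 − 15 = 1
n=20: ⌊(21·296)/355⌋ − ⌊(20·296)/355⌋ = ⌊6216/355⌋ − ⌊5920/355⌋ = 17 − 16 = 1
n=21: ⌊(22·296)/355⌋ − ⌊(21·296)/355⌋ = ⌊6512/355⌋ − ⌊6216/355⌋ = 18 − 17 = 1
n=22: ⌊(23·296)/355⌋ − ⌊(22·296)/355⌋ = ⌊6808/355⌋ − ⌊6512/355⌋ = 19 − 18 = 1
n=23: ⌊(24·296)/355⌋ − ⌊(23·296)/355⌋ = ⌊7104/355⌋ − ⌊6808/355⌋ = 20 − 19 = 1
n=24: ⌊(25·296)/355⌋ − ⌊(24·296)/355⌋ = ⌊7400/355⌋ − ⌊7104/355⌋ = 20 − 20 = 0
n=25: ⌊(26·296)/355⌋ − ⌊(25·296)/355⌋ = ⌊7696/355⌋ − ⌊7400/355⌋ = 21 − 20 = 1
n=26: ⌊(27·296)/355⌋ − ⌊(26·296)/355⌋ = ⌊7992/355⌋ − ⌊7696/355⌋ = 22 − 21 = 1
n=27: ⌊(28·296)/355⌋ − ⌊(27·296)/355⌋ = ⌊8288/355⌋ − ⌊7992/355⌋ = 23 − 22 = 1
n=28: ⌊(29·296)/355⌋ − ⌊(28·296)/355⌋ = ⌊8584/355⌋ − ⌊8288/355⌋ = 24 − 23 = 1
n=29: ⌊(30·296)/355⌋ − ⌊(29·296)/355⌋ = ⌊8880/355⌋ − ⌊8584/355⌋ = 25 − 24 = 1
n=30: ⌊(31·296)/355⌋ − ⌊(30·296)/355⌋ = ⌊9176/355⌋ − ⌊8880/355⌋ = 25 − 25 = 0
n=31: ⌊(32·296)/355⌋ − ⌊(31·296)/355⌋ = ⌊9472/355⌋ − ⌊9176/355⌋ = 26 − 25 = 1
n=32: ⌊(33·296)/355⌋ − ⌊(32·296)/355⌋ = ⌊9768/355⌋ − ⌊9472/355⌋ = 27 − 26 = 1
n=33: ⌊(34·296)/355⌋ − ⌊(33·296)/355⌋ = ⌊10064/355⌋ − ⌊9768/355⌋ = 28 − 27 = 1
n=34: ⌊(35·296)/355⌋ − ⌊(34·296)/355⌋ = ⌊10360/355⌋ − ⌊10064/355⌋ = 29 − 28 = 1
n=35: ⌊(36·296)/355⌋ − ⌊(35·296)/355⌋ = ⌊10656/355⌋ − ⌊10360/355⌋ = 30 − 29 = 1
n=36: ⌊(37·296)/355⌋ − ⌊(36·296)/355⌋ = ⌊10952/355⌋ − ⌊10656/355⌋ = 30 − 30 = 0
n=37: ⌊(38·296)/355⌋ − ⌊(37·296)/355⌋ = ⌊11248/355⌋ − ⌊10952/355⌋ = 31 − 30 = 1
n=38: ⌊(39·296)/355⌋ − ⌊(38·296)/355⌋ = ⌊11544/355⌋ − ⌊11248/355⌋ = 32 − 31 = 1
n=39: ⌊(40·296)/355⌋ − ⌊(39·296)/355⌋ = ⌊11840/355⌋ − ⌊11544/355⌋ = 33 − 32 = 1
n=40: ⌊(41·296)/355⌋ − ⌊(40·296)/355⌋ = ⌊12136/355⌋ − ⌊11840/355⌋ = 34 − 33 = 1
n=41: ⌊(42·296)/355⌋ − ⌊(41·296)/355⌋ = ⌊12432/355⌋ − ⌊12136/355⌋ = 35 − 34 = 1
n=42: ⌊(43·296)/355⌋ − ⌊(42·296)/355⌋ = ⌊12728/355⌋ − ⌊12432/355⌋ = 35 − 35 = 0
n=43: ⌊(44·296)/355⌋ − ⌊(43·296)/355⌋ = ⌊13024/355⌋ − ⌊12728/355⌋ = 36 − 35 = 1
n=44: ⌊(45·296)/355⌋ − ⌊(44·296)/355⌋ = ⌊13320/355⌋ − ⌊13024/355⌋ = 37 − 36 = 1
n=45: ⌊(46·296)/355⌋ − ⌊(45·296)/355⌋ = ⌊13616/355⌋ − ⌊13320/355⌋ = 38 − 37 = 1
n=46: ⌊(47·296)/355⌋ − ⌊(46·296)/355⌋ = ⌊13912/355⌋ − ⌊13616/355⌋ = 39 − 38 = 1
n=47: ⌊(48·296)/355⌋ − ⌊(47·296)/355⌋ = ⌊14208/355⌋ − ⌊13912/355⌋ = 40 − 39 = 1
n=48: ⌊(49·296)/355⌋ − ⌊(48·296)/355⌋ = ⌊14504/355⌋ − ⌊14208/355⌋ = 40 − 40 = 0
n=49: ⌊(50·296)/355⌋ − ⌊(49·296)/355⌋ = ⌊14800/355⌋ − ⌊14504/355⌋ = 41 − 40 = 1
n=50: ⌊(51·296)/355⌋ − ⌊(50·296)/355⌋ = ⌊15096/355⌋ − ⌊14800/355⌋ = 42 − 41 = 1
n=51: ⌊(52·296)/355⌋ − ⌊(51·296)/355⌋ = ⌊15392/355⌋ − ⌊15096/355⌋ = 43 − 42 = 1
n=52: ⌊(53·296)/355⌋ − ⌊(52·296)/355⌋ = ⌊15688/355⌋ − ⌊15392/355⌋ = 44 − 43 = 1
n=53: ⌊(54·296)/355⌋ − ⌊(53·296)/355⌋ = ⌊15984/355⌋ − ⌊15688/355⌋ = 45 − 44 = 1
n=54: ⌊(55·296)/355⌋ − ⌊(54·296)/355⌋ = ⌊16280/355⌋ − ⌊15984/355⌋ = 45 − 45 = 0
n=55: ⌊(56·296)/355⌋ − ⌊(55·296)/355⌋ = ⌊16576/355⌋ − ⌊16280/355⌋ = 46 − 45 = 1
n=56: ⌊(57·296)/355⌋ − ⌊(56·296)/355⌋ = ⌊16872/355⌋ − ⌊16576/355⌋ = 47 − 46 = 1
n=57: ⌊(58·296)/355⌋ − ⌊(57·296)/355⌋ = ⌊17168/355⌋ − ⌊16872/355⌋ = 48 − 47 = 1
n=58: ⌊(59·296)/355⌋ − ⌊(58·296)/355⌋ = ⌊17464/355⌋ − ⌊17168/355⌋ = 49 − 48 = 1
n=59: ⌊(60·296)/355⌋ − ⌊(59·296)/355⌋ = ⌊17760/355⌋ − ⌊17464/355⌋ = 50 − 49 = 1
n=60: ⌊(61·296)/355⌋ − ⌊(60·296)/355⌋ = ⌊18056/355⌋ − ⌊17760/355⌋ = 50 − 50 = 0
n=61: ⌊(62·296)/355⌋ − ⌊(61·296)/355⌋ = ⌊18352/355⌋ − ⌊18056/355⌋ = 51 − 50 = 1
n=62: ⌊(63·296)/355⌋ − ⌊(62·296)/355⌋ = ⌊18648/355⌋ − ⌊18352/355⌋ = 52 − 51 = 1
n=63: ⌊(64·296)/355⌋ − ⌊(63·296)/355⌋ = ⌊18944/355⌋ − ⌊18648/355⌋ = 53 − 52 = 1
n=64: ⌊(65·296)/355⌋ − ⌊(64·296)/355⌋ = ⌊19240/355⌋ − ⌊18944/355⌋ = 54 − 53 = 1
n=65: ⌊(66·296)/355⌋ − ⌊(65·296)/355⌋ = ⌊19536/355⌋ − ⌊19240/355⌋ = 55 − 54 = 1
n=66: ⌊(67·296)/355⌋ − ⌊(66·296)/355⌋ = ⌊19832/355⌋ − ⌊19536/355⌋ = 55 − 55 = 0
n=67: ⌊(68·296)/355⌋ − ⌊(67·296)/355⌋ = ⌊20128/355⌋ − ⌊19832/355⌋ = 56 − 55 = 1
n=68: ⌊(69·296)/355⌋ − ⌊(68·296)/355⌋ = ⌊20424/355⌋ − ⌊20128/355⌋ = 57 − 56 = 1
n=69: ⌊(70·296)/355⌋ − ⌊(69·296)/355⌋ = ⌊20720/355⌋ − ⌊20424/355⌋ = 58 − 57 = 1
n=70: ⌊(71·296)/355⌋ − ⌊(70·296)/355⌋ = ⌊21016/355⌋ − ⌊20720/355⌋ = 59 − 58 = 1
n=71: ⌊(72·296)/355⌋ − ⌊(71·296)/355⌋ = ⌊21312/355⌋ − ⌊21016/355⌋ = 60 − 59 = 1
n=72: ⌊(73·296)/355⌋ − ⌊(72·296)/355⌋ = ⌊21608/355⌋ − ⌊21312/355⌋ = 60 − 60 = 0
n=73: ⌊(74·296)/355⌋ − ⌊(73·296)/355⌋ = ⌊21904/355⌋ − ⌊21608/355⌋ = 61 − 60 = 1
n=74: ⌊(75·296)/355⌋ − ⌊(74·296)/355⌋ = ⌊22200/355⌋ − ⌊21904/355⌋ = 62 − 61 = 1
n=75: ⌊(76·296)/355⌋ − ⌊(75·296)/355⌋ = ⌊22496/355⌋ − ⌊22200/355⌋ = 63 − 62 = 1
n=76: ⌊(77·296)/355⌋ − ⌊(76·296)/355⌋ = ⌊22792/355⌋ − ⌊22496/355⌋ = 64 − 63 = 1
n=77: ⌊(78·296)/355⌋ − ⌊(77·296)/355⌋ = ⌊23088/355⌋ − ⌊22792/355⌋ = 65 − 64 = 1
n=78: ⌊(79·296)/355⌋ − ⌊(78·296)/355⌋ = ⌊23384/355⌋ − ⌊23088/355⌋ = 65 − 65 = 0
n=79: ⌊(80·296)/355⌋ − ⌊(79·296)/355⌋ = ⌊23680/355⌋ − ⌊23384/355⌋ = 66 − 65 = 1
n=80: ⌊(81·296)/355⌋ − ⌊(80·296)/355⌋ = ⌊23976/355⌋ − ⌊23680/355⌋ = 67 − 66 = 1
n=81: ⌊(82·296)/355⌋ − ⌊(81·296)/355⌋ = ⌊24272/355⌋ − ⌊23976/355⌋ = 68 − 67 = 1
n=82: ⌊(83·296)/355⌋ − ⌊(82·296)/355⌋ = ⌊24568/355⌋ − ⌊24272/355⌋ = 69 − 68 = 1
n=83: ⌊(84·296)/355⌋ − ⌊(83·296)/355⌋ = ⌊24864/355⌋ − ⌊24568/355⌋ = 70 − 69 = 1
n=84: ⌊(85·296)/355⌋ − ⌊(84·296)/355⌋ = ⌊25160/355⌋ − ⌊24864/355⌋ = 70 − 70 = 0
n=85: ⌊(86·296)/355⌋ − ⌊(85·296)/355⌋ = ⌊25456/355⌋ − ⌊25160/355⌋ = 71 − 70 = 1
n=86: ⌊(87·296)/355⌋ − ⌊(86·296)/355⌋ = ⌊25752/355⌋ − ⌊25456/355⌋ = 72 − 71 = 1
n=87: ⌊(88·296)/355⌋ − ⌊(87·296)/355⌋ = ⌊26048/355⌋ − ⌊25752/355⌋ = 73 − 72 = 1
n=88: ⌊(89·296)/355⌋ − ⌊(88·296)/355⌋ = ⌊26344/355⌋ − ⌊26048/355⌋ = 74 − 73 = 1
n=89: ⌊(90·296)/355⌋ − ⌊(89·296)/355⌋ = ⌊26640/355⌋ − ⌊26344/355⌋ = 75 − 74 = 1
n=90: ⌊(91·296)/355⌋ − ⌊(90·296)/355⌋ = ⌊26936/355⌋ − ⌊26640/355⌋ = 75 − 75 = 0
n=91: ⌊(92·296)/355⌋ − ⌊(91·296)/355⌋ = ⌊27232/355⌋ − ⌊26936/355⌋ = 76 − 75 = 1
n=92: ⌊(93·296)/355⌋ − ⌊(92·296)/355⌋ = ⌊27528/355⌋ − ⌊27232/355⌋ = 77 − 76 = 1
n=93: ⌊(94·296)/355⌋ − ⌊(93·296)/355⌋ = ⌊27824/355⌋ − ⌊27528/355⌋ = 78 − 77 = 1
n=94: ⌊(95·296)/355⌋ − ⌊(94·296)/355⌋ = ⌊28120/355⌋ − ⌊27824/355⌋ = 79 − 78 = 1
n=95: ⌊(96·296)/355⌋ − ⌊(95·296)/355⌋ = ⌊28416/355⌋ − ⌊28120/355⌋ = 80 − 79 = 1
n=96: ⌊(97·296)/355⌋ − ⌊(96·296)/355⌋ = ⌊28712/355⌋ − ⌊28416/355⌋ = 80 − 80 = 0
n=97: ⌊(98·296)/355⌋ − ⌊(97·296)/355⌋ = ⌊29008/355⌋ − ⌊28712/355⌋ = 81 − 80 = 1
n=98: ⌊(99·296)/355⌋ − ⌊(98·296)/355⌋ = ⌊29304/355⌋ − ⌊29008/355⌋ = 82 − 81 = 1
n=99: ⌊(100·296)/355⌋ − ⌊(99·296)/355⌋ = ⌊29600/355⌋ − ⌊29304/355⌋ = 83 − 82 = 1

0111110111110111110111110111110111110111110111110111110111110111110111110111110111110111110111110111


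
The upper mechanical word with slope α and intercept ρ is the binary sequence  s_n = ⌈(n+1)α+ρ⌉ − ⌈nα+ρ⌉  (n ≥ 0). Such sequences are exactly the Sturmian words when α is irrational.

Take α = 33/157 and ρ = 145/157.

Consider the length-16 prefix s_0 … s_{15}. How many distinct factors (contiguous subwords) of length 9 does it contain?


t_n = ⌈(n·33+145)/157⌉ for n = 0 … 16:
  n=0…9: ⌈145/157⌉=1 ⌈178/157⌉=2 ⌈211/157⌉=2 ⌈244/157⌉=2 ⌈277/157⌉=2 ⌈310/157⌉=2 ⌈343/157⌉=3 ⌈376/157⌉=3 ⌈409/157⌉=3 ⌈442/157⌉=3
  n=10…16: ⌈475/157⌉=4 ⌈508/157⌉=4 ⌈541/157⌉=4 ⌈574/157⌉=4 ⌈607/157⌉=4 ⌈640/157⌉=5 ⌈673/157⌉=5
s_n = t_(n+1) − t_n for n = 0 … 15 gives
prefix = 1000010001000010
slide a length-9 window over [0..8] … [7..15] (8 windows); first occurrence of each distinct factor:
  [  0..  8] 100001000
  [  1..  9] 000010001
  [  2.. 10] 000100010
  [  3.. 11] 001000100
  [  4.. 12] 010001000
  [  5.. 13] 100010000
  [  6.. 14] 000100001
  [  7.. 15] 001000010
distinct factors: {000010001, 000100001, 000100010, 001000010, 001000100, 010001000, 100001000, 100010000}
count = 8  (Sturmian bound for length 9 is 10)

8


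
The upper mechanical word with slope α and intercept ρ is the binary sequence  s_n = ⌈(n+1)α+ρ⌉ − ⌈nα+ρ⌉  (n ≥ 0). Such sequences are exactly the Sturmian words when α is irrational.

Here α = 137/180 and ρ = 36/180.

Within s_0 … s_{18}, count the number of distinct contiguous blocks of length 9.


6

t_n = ⌈(n·137+36)/180⌉ for n = 0 … 19:
  n=0…9: ⌈36/180⌉=1 ⌈173/180⌉=1 ⌈310/180⌉=2 ⌈447/180⌉=3 ⌈584/180⌉=4 ⌈721/180⌉=5 ⌈858/180⌉=5 ⌈995/180⌉=6 ⌈1132/180⌉=7 ⌈1269/180⌉=8
  n=10…19: ⌈1406/180⌉=8 ⌈1543/180⌉=9 ⌈1680/180⌉=10 ⌈1817/180⌉=11 ⌈1954/180⌉=11 ⌈2091/180⌉=12 ⌈2228/180⌉=13 ⌈2365/180⌉=14 ⌈2502/180⌉=14 ⌈2639/180⌉=15
s_n = t_(n+1) − t_n for n = 0 … 18 gives
prefix = 0111101110111011101
slide a length-9 window over [0..8] … [10..18] (11 windows); first occurrence of each distinct factor:
  [  0..  8] 011110111
  [  1..  9] 111101110
  [  2.. 10] 111011101
  [  3.. 11] 110111011
  [  4.. 12] 101110111
  [  5.. 13] 011101110
  (the other 5 windows repeat one of these)
distinct factors: {011101110, 011110111, 101110111, 110111011, 111011101, 111101110}
count = 6  (Sturmian bound for length 9 is 10)


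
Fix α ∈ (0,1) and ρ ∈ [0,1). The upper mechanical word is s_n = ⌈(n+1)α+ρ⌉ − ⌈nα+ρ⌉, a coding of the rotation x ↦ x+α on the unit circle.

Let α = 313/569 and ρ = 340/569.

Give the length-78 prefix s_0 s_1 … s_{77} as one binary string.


n=0: ⌈(1·313+340)/569⌉ − ⌈(0·313+340)/569⌉ = ⌈653/569⌉ − ⌈340/569⌉ = 2 − 1 = 1
n=1: ⌈(2·313+340)/569⌉ − ⌈(1·313+340)/569⌉ = ⌈966/569⌉ − ⌈653/569⌉ = 2 − 2 = 0
n=2: ⌈(3·313+340)/569⌉ − ⌈(2·313+340)/569⌉ = ⌈1279/569⌉ − ⌈966/569⌉ = 3 − 2 = 1
n=3: ⌈(4·313+340)/569⌉ − ⌈(3·313+340)/569⌉ = ⌈1592/569⌉ − ⌈1279/569⌉ = 3 − 3 = 0
n=4: ⌈(5·313+340)/569⌉ − ⌈(4·313+340)/569⌉ = ⌈1905/569⌉ − ⌈1592/569⌉ = 4 − 3 = 1
n=5: ⌈(6·313+340)/569⌉ − ⌈(5·313+340)/569⌉ = ⌈2218/569⌉ − ⌈1905/569⌉ = 4 − 4 = 0
n=6: ⌈(7·313+340)/569⌉ − ⌈(6·313+340)/569⌉ = ⌈2531/569⌉ − ⌈2218/569⌉ = 5 − 4 = 1
n=7: ⌈(8·313+340)/569⌉ − ⌈(7·313+340)/569⌉ = ⌈2844/569⌉ − ⌈2531/569⌉ = 5 − 5 = 0
n=8: ⌈(9·313+340)/569⌉ − ⌈(8·313+340)/569⌉ = ⌈3157/569⌉ − ⌈2844/569⌉ = 6 − 5 = 1
n=9: ⌈(10·313+340)/569⌉ − ⌈(9·313+340)/569⌉ = ⌈3470/569⌉ − ⌈3157/569⌉ = 7 − 6 = 1
n=10: ⌈(11·313+340)/569⌉ − ⌈(10·313+340)/569⌉ = ⌈3783/569⌉ − ⌈3470/569⌉ = 7 − 7 = 0
n=11: ⌈(12·313+340)/569⌉ − ⌈(11·313+340)/569⌉ = ⌈4096/569⌉ − ⌈3783/569⌉ = 8 − 7 = 1
n=12: ⌈(13·313+340)/569⌉ − ⌈(12·313+340)/569⌉ = ⌈4409/569⌉ − ⌈4096/569⌉ = 8 − 8 = 0
n=13: ⌈(14·313+340)/569⌉ − ⌈(13·313+340)/569⌉ = ⌈4722/569⌉ − ⌈4409/569⌉ = 9 − 8 = 1
n=14: ⌈(15·313+340)/569⌉ − ⌈(14·313+340)/569⌉ = ⌈5035/569⌉ − ⌈4722/569⌉ = 9 − 9 = 0
n=15: ⌈(16·313+340)/569⌉ − ⌈(15·313+340)/569⌉ = ⌈5348/569⌉ − ⌈5035/569⌉ = 10 − 9 = 1
n=16: ⌈(17·313+340)/569⌉ − ⌈(16·313+340)/569⌉ = ⌈5661/569⌉ − ⌈5348/569⌉ = 10 − 10 = 0
n=17: ⌈(18·313+340)/569⌉ − ⌈(17·313+340)/569⌉ = ⌈5974/569⌉ − ⌈5661/569⌉ = 11 − 10 = 1
n=18: ⌈(19·313+340)/569⌉ − ⌈(18·313+340)/569⌉ = ⌈6287/569⌉ − ⌈5974/569⌉ = 12 − 11 = 1
n=19: ⌈(20·313+340)/569⌉ − ⌈(19·313+340)/569⌉ = ⌈6600/569⌉ − ⌈6287/569⌉ = 12 − 12 = 0
n=20: ⌈(21·313+340)/569⌉ − ⌈(20·313+340)/569⌉ = ⌈6913/569⌉ − ⌈6600/569⌉ = 13 − 12 = 1
n=21: ⌈(22·313+340)/569⌉ − ⌈(21·313+340)/569⌉ = ⌈7226/569⌉ − ⌈6913/569⌉ = 13 − 13 = 0
n=22: ⌈(23·313+340)/569⌉ − ⌈(22·313+340)/569⌉ = ⌈7539/569⌉ − ⌈7226/569⌉ = 14 − 13 = 1
n=23: ⌈(24·313+340)/569⌉ − ⌈(23·313+340)/569⌉ = ⌈7852/569⌉ − ⌈7539/569⌉ = 14 − 14 = 0
n=24: ⌈(25·313+340)/569⌉ − ⌈(24·313+340)/569⌉ = ⌈8165/569⌉ − ⌈7852/569⌉ = 15 − 14 = 1
n=25: ⌈(26·313+340)/569⌉ − ⌈(25·313+340)/569⌉ = ⌈8478/569⌉ − ⌈8165/569⌉ = 15 − 15 = 0
n=26: ⌈(27·313+340)/569⌉ − ⌈(26·313+340)/569⌉ = ⌈8791/569⌉ − ⌈8478/569⌉ = 16 − 15 = 1
n=27: ⌈(28·313+340)/569⌉ − ⌈(27·313+340)/569⌉ = ⌈9104/569⌉ − ⌈8791/569⌉ = 16 − 16 = 0
n=28: ⌈(29·313+340)/569⌉ − ⌈(28·313+340)/569⌉ = ⌈9417/569⌉ − ⌈9104/569⌉ = 17 − 16 = 1
n=29: ⌈(30·313+340)/569⌉ − ⌈(29·313+340)/569⌉ = ⌈9730/569⌉ − ⌈9417/569⌉ = 18 − 17 = 1
n=30: ⌈(31·313+340)/569⌉ − ⌈(30·313+340)/569⌉ = ⌈10043/569⌉ − ⌈9730/569⌉ = 18 − 18 = 0
n=31: ⌈(32·313+340)/569⌉ − ⌈(31·313+340)/569⌉ = ⌈10356/569⌉ − ⌈10043/569⌉ = 19 − 18 = 1
n=32: ⌈(33·313+340)/569⌉ − ⌈(32·313+340)/569⌉ = ⌈10669/569⌉ − ⌈10356/569⌉ = 19 − 19 = 0
n=33: ⌈(34·313+340)/569⌉ − ⌈(33·313+340)/569⌉ = ⌈10982/569⌉ − ⌈10669/569⌉ = 20 − 19 = 1
n=34: ⌈(35·313+340)/569⌉ − ⌈(34·313+340)/569⌉ = ⌈11295/569⌉ − ⌈10982/569⌉ = 20 − 20 = 0
n=35: ⌈(36·313+340)/569⌉ − ⌈(35·313+340)/569⌉ = ⌈11608/569⌉ − ⌈11295/569⌉ = 21 − 20 = 1
n=36: ⌈(37·313+340)/569⌉ − ⌈(36·313+340)/569⌉ = ⌈11921/569⌉ − ⌈11608/569⌉ = 21 − 21 = 0
n=37: ⌈(38·313+340)/569⌉ − ⌈(37·313+340)/569⌉ = ⌈12234/569⌉ − ⌈11921/569⌉ = 22 − 21 = 1
n=38: ⌈(39·313+340)/569⌉ − ⌈(38·313+340)/569⌉ = ⌈12547/569⌉ − ⌈12234/569⌉ = 23 − 22 = 1
n=39: ⌈(40·313+340)/569⌉ − ⌈(39·313+340)/569⌉ = ⌈12860/569⌉ − ⌈12547/569⌉ = 23 − 23 = 0
n=40: ⌈(41·313+340)/569⌉ − ⌈(40·313+340)/569⌉ = ⌈13173/569⌉ − ⌈12860/569⌉ = 24 − 23 = 1
n=41: ⌈(42·313+340)/569⌉ − ⌈(41·313+340)/569⌉ = ⌈13486/569⌉ − ⌈13173/569⌉ = 24 − 24 = 0
n=42: ⌈(43·313+340)/569⌉ − ⌈(42·313+340)/569⌉ = ⌈13799/569⌉ − ⌈13486/569⌉ = 25 − 24 = 1
n=43: ⌈(44·313+340)/569⌉ − ⌈(43·313+340)/569⌉ = ⌈14112/569⌉ − ⌈13799/569⌉ = 25 − 25 = 0
n=44: ⌈(45·313+340)/569⌉ − ⌈(44·313+340)/569⌉ = ⌈14425/569⌉ − ⌈14112/569⌉ = 26 − 25 = 1
n=45: ⌈(46·313+340)/569⌉ − ⌈(45·313+340)/569⌉ = ⌈14738/569⌉ − ⌈14425/569⌉ = 26 − 26 = 0
n=46: ⌈(47·313+340)/569⌉ − ⌈(46·313+340)/569⌉ = ⌈15051/569⌉ − ⌈14738/569⌉ = 27 − 26 = 1
n=47: ⌈(48·313+340)/569⌉ − ⌈(47·313+340)/569⌉ = ⌈15364/569⌉ − ⌈15051/569⌉ = 28 − 27 = 1
n=48: ⌈(49·313+340)/569⌉ − ⌈(48·313+340)/569⌉ = ⌈15677/569⌉ − ⌈15364/569⌉ = 28 − 28 = 0
n=49: ⌈(50·313+340)/569⌉ − ⌈(49·313+340)/569⌉ = ⌈15990/569⌉ − ⌈15677/569⌉ = 29 − 28 = 1
n=50: ⌈(51·313+340)/569⌉ − ⌈(50·313+340)/569⌉ = ⌈16303/569⌉ − ⌈15990/569⌉ = 29 − 29 = 0
n=51: ⌈(52·313+340)/569⌉ − ⌈(51·313+340)/569⌉ = ⌈16616/569⌉ − ⌈16303/569⌉ = 30 − 29 = 1
n=52: ⌈(53·313+340)/569⌉ − ⌈(52·313+340)/569⌉ = ⌈16929/569⌉ − ⌈16616/569⌉ = 30 − 30 = 0
n=53: ⌈(54·313+340)/569⌉ − ⌈(53·313+340)/569⌉ = ⌈17242/569⌉ − ⌈16929/569⌉ = 31 − 30 = 1
n=54: ⌈(55·313+340)/569⌉ − ⌈(54·313+340)/569⌉ = ⌈17555/569⌉ − ⌈17242/569⌉ = 31 − 31 = 0
n=55: ⌈(56·313+340)/569⌉ − ⌈(55·313+340)/569⌉ = ⌈17868/569⌉ − ⌈17555/569⌉ = 32 − 31 = 1
n=56: ⌈(57·313+340)/569⌉ − ⌈(56·313+340)/569⌉ = ⌈18181/569⌉ − ⌈17868/569⌉ = 32 − 32 = 0
n=57: ⌈(58·313+340)/569⌉ − ⌈(57·313+340)/569⌉ = ⌈18494/569⌉ − ⌈18181/569⌉ = 33 − 32 = 1
n=58: ⌈(59·313+340)/569⌉ − ⌈(58·313+340)/569⌉ = ⌈18807/569⌉ − ⌈18494/569⌉ = 34 − 33 = 1
n=59: ⌈(60·313+340)/569⌉ − ⌈(59·313+340)/569⌉ = ⌈19120/569⌉ − ⌈18807/569⌉ = 34 − 34 = 0
n=60: ⌈(61·313+340)/569⌉ − ⌈(60·313+340)/569⌉ = ⌈19433/569⌉ − ⌈19120/569⌉ = 35 − 34 = 1
n=61: ⌈(62·313+340)/569⌉ − ⌈(61·313+340)/569⌉ = ⌈19746/569⌉ − ⌈19433/569⌉ = 35 − 35 = 0
n=62: ⌈(63·313+340)/569⌉ − ⌈(62·313+340)/569⌉ = ⌈20059/569⌉ − ⌈19746/569⌉ = 36 − 35 = 1
n=63: ⌈(64·313+340)/569⌉ − ⌈(63·313+340)/569⌉ = ⌈20372/569⌉ − ⌈20059/569⌉ = 36 − 36 = 0
n=64: ⌈(65·313+340)/569⌉ − ⌈(64·313+340)/569⌉ = ⌈20685/569⌉ − ⌈20372/569⌉ = 37 − 36 = 1
n=65: ⌈(66·313+340)/569⌉ − ⌈(65·313+340)/569⌉ = ⌈20998/569⌉ − ⌈20685/569⌉ = 37 − 37 = 0
n=66: ⌈(67·313+340)/569⌉ − ⌈(66·313+340)/569⌉ = ⌈21311/569⌉ − ⌈20998/569⌉ = 38 − 37 = 1
n=67: ⌈(68·313+340)/569⌉ − ⌈(67·313+340)/569⌉ = ⌈21624/569⌉ − ⌈21311/569⌉ = 39 − 38 = 1
n=68: ⌈(69·313+340)/569⌉ − ⌈(68·313+340)/569⌉ = ⌈21937/569⌉ − ⌈21624/569⌉ = 39 − 39 = 0
n=69: ⌈(70·313+340)/569⌉ − ⌈(69·313+340)/569⌉ = ⌈22250/569⌉ − ⌈21937/569⌉ = 40 − 39 = 1
n=70: ⌈(71·313+340)/569⌉ − ⌈(70·313+340)/569⌉ = ⌈22563/569⌉ − ⌈22250/569⌉ = 40 − 40 = 0
n=71: ⌈(72·313+340)/569⌉ − ⌈(71·313+340)/569⌉ = ⌈22876/569⌉ − ⌈22563/569⌉ = 41 − 40 = 1
n=72: ⌈(73·313+340)/569⌉ − ⌈(72·313+340)/569⌉ = ⌈23189/569⌉ − ⌈22876/569⌉ = 41 − 41 = 0
n=73: ⌈(74·313+340)/569⌉ − ⌈(73·313+340)/569⌉ = ⌈23502/569⌉ − ⌈23189/569⌉ = 42 − 41 = 1
n=74: ⌈(75·313+340)/569⌉ − ⌈(74·313+340)/569⌉ = ⌈23815/569⌉ − ⌈23502/569⌉ = 42 − 42 = 0
n=75: ⌈(76·313+340)/569⌉ − ⌈(75·313+340)/569⌉ = ⌈24128/569⌉ − ⌈23815/569⌉ = 43 − 42 = 1
n=76: ⌈(77·313+340)/569⌉ − ⌈(76·313+340)/569⌉ = ⌈24441/569⌉ − ⌈24128/569⌉ = 43 − 43 = 0
n=77: ⌈(78·313+340)/569⌉ − ⌈(77·313+340)/569⌉ = ⌈24754/569⌉ − ⌈24441/569⌉ = 44 − 43 = 1

101010101101010101101010101011010101011010101011010101010110101010110101010101


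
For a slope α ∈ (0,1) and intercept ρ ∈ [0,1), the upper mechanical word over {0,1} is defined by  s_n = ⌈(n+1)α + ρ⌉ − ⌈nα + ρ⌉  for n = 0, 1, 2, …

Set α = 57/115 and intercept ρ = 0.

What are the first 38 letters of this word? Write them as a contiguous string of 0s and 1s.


n=0: ⌈(1·57)/115⌉ − ⌈(0·57)/115⌉ = ⌈57/115⌉ − ⌈0/115⌉ = 1 − 0 = 1
n=1: ⌈(2·57)/115⌉ − ⌈(1·57)/115⌉ = ⌈114/115⌉ − ⌈57/115⌉ = 1 − 1 = 0
n=2: ⌈(3·57)/115⌉ − ⌈(2·57)/115⌉ = ⌈171/115⌉ − ⌈114/115⌉ = 2 − 1 = 1
n=3: ⌈(4·57)/115⌉ − ⌈(3·57)/115⌉ = ⌈228/115⌉ − ⌈171/115⌉ = 2 − 2 = 0
n=4: ⌈(5·57)/115⌉ − ⌈(4·57)/115⌉ = ⌈285/115⌉ − ⌈228/115⌉ = 3 − 2 = 1
n=5: ⌈(6·57)/115⌉ − ⌈(5·57)/115⌉ = ⌈342/115⌉ − ⌈285/115⌉ = 3 − 3 = 0
n=6: ⌈(7·57)/115⌉ − ⌈(6·57)/115⌉ = ⌈399/115⌉ − ⌈342/115⌉ = 4 − 3 = 1
n=7: ⌈(8·57)/115⌉ − ⌈(7·57)/115⌉ = ⌈456/115⌉ − ⌈399/115⌉ = 4 − 4 = 0
n=8: ⌈(9·57)/115⌉ − ⌈(8·57)/115⌉ = ⌈513/115⌉ − ⌈456/115⌉ = 5 − 4 = 1
n=9: ⌈(10·57)/115⌉ − ⌈(9·57)/115⌉ = ⌈570/115⌉ − ⌈513/115⌉ = 5 − 5 = 0
n=10: ⌈(11·57)/115⌉ − ⌈(10·57)/115⌉ = ⌈627/115⌉ − ⌈570/115⌉ = 6 − 5 = 1
n=11: ⌈(12·57)/115⌉ − ⌈(11·57)/115⌉ = ⌈684/115⌉ − ⌈627/115⌉ = 6 − 6 = 0
n=12: ⌈(13·57)/115⌉ − ⌈(12·57)/115⌉ = ⌈741/115⌉ − ⌈684/115⌉ = 7 − 6 = 1
n=13: ⌈(14·57)/115⌉ − ⌈(13·57)/115⌉ = ⌈798/115⌉ − ⌈741/115⌉ = 7 − 7 = 0
n=14: ⌈(15·57)/115⌉ − ⌈(14·57)/115⌉ = ⌈855/115⌉ − ⌈798/115⌉ = 8 − 7 = 1
n=15: ⌈(16·57)/115⌉ − ⌈(15·57)/115⌉ = ⌈912/115⌉ − ⌈855/115⌉ = 8 − 8 = 0
n=16: ⌈(17·57)/115⌉ − ⌈(16·57)/115⌉ = ⌈969/115⌉ − ⌈912/115⌉ = 9 − 8 = 1
n=17: ⌈(18·57)/115⌉ − ⌈(17·57)/115⌉ = ⌈1026/115⌉ − ⌈969/115⌉ = 9 − 9 = 0
n=18: ⌈(19·57)/115⌉ − ⌈(18·57)/115⌉ = ⌈1083/115⌉ − ⌈1026/115⌉ = 10 − 9 = 1
n=19: ⌈(20·57)/115⌉ − ⌈(19·57)/115⌉ = ⌈1140/115⌉ − ⌈1083/115⌉ = 10 − 10 = 0
n=20: ⌈(21·57)/115⌉ − ⌈(20·57)/115⌉ = ⌈1197/115⌉ − ⌈1140/115⌉ = 11 − 10 = 1
n=21: ⌈(22·57)/115⌉ − ⌈(21·57)/115⌉ = ⌈1254/115⌉ − ⌈1197/115⌉ = 11 − 11 = 0
n=22: ⌈(23·57)/115⌉ − ⌈(22·57)/115⌉ = ⌈1311/115⌉ − ⌈1254/115⌉ = 12 − 11 = 1
n=23: ⌈(24·57)/115⌉ − ⌈(23·57)/115⌉ = ⌈1368/115⌉ − ⌈1311/115⌉ = 12 − 12 = 0
n=24: ⌈(25·57)/115⌉ − ⌈(24·57)/115⌉ = ⌈1425/115⌉ − ⌈1368/115⌉ = 13 − 12 = 1
n=25: ⌈(26·57)/115⌉ − ⌈(25·57)/115⌉ = ⌈1482/115⌉ − ⌈1425/115⌉ = 13 − 13 = 0
n=26: ⌈(27·57)/115⌉ − ⌈(26·57)/115⌉ = ⌈1539/115⌉ − ⌈1482/115⌉ = 14 − 13 = 1
n=27: ⌈(28·57)/115⌉ − ⌈(27·57)/115⌉ = ⌈1596/115⌉ − ⌈1539/115⌉ = 14 − 14 = 0
n=28: ⌈(29·57)/115⌉ − ⌈(28·57)/115⌉ = ⌈1653/115⌉ − ⌈1596/115⌉ = 15 − 14 = 1
n=29: ⌈(30·57)/115⌉ − ⌈(29·57)/115⌉ = ⌈1710/115⌉ − ⌈1653/115⌉ = 15 − 15 = 0
n=30: ⌈(31·57)/115⌉ − ⌈(30·57)/115⌉ = ⌈1767/115⌉ − ⌈1710/115⌉ = 16 − 15 = 1
n=31: ⌈(32·57)/115⌉ − ⌈(31·57)/115⌉ = ⌈1824/115⌉ − ⌈1767/115⌉ = 16 − 16 = 0
n=32: ⌈(33·57)/115⌉ − ⌈(32·57)/115⌉ = ⌈1881/115⌉ − ⌈1824/115⌉ = 17 − 16 = 1
n=33: ⌈(34·57)/115⌉ − ⌈(33·57)/115⌉ = ⌈1938/115⌉ − ⌈1881/115⌉ = 17 − 17 = 0
n=34: ⌈(35·57)/115⌉ − ⌈(34·57)/115⌉ = ⌈1995/115⌉ − ⌈1938/115⌉ = 18 − 17 = 1
n=35: ⌈(36·57)/115⌉ − ⌈(35·57)/115⌉ = ⌈2052/115⌉ − ⌈1995/115⌉ = 18 − 18 = 0
n=36: ⌈(37·57)/115⌉ − ⌈(36·57)/115⌉ = ⌈2109/115⌉ − ⌈2052/115⌉ = 19 − 18 = 1
n=37: ⌈(38·57)/115⌉ − ⌈(37·57)/115⌉ = ⌈2166/115⌉ − ⌈2109/115⌉ = 19 − 19 = 0

10101010101010101010101010101010101010
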